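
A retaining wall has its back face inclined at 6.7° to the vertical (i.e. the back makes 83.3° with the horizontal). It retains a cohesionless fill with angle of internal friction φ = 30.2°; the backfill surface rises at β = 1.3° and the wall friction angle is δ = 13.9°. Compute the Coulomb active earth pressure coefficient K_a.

K_a = sin²(α+φ) / [sin²α · sin(α−δ) · (1 + √{sin(φ+δ)sin(φ−β) / (sin(α−δ)sin(α+β))})²].
With α = 83.3°, φ = 30.2°, δ = 13.9°, β = 1.3°: K_a = 0.3555.

0.355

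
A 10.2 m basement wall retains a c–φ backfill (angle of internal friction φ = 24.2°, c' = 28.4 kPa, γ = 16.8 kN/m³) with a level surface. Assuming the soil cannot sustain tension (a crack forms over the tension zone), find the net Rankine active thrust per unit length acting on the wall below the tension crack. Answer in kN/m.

K_a = 0.4185; √K_a = 0.6469.
Tension-crack depth z_c = 2c/(γ√K_a) = 2×28.4/(16.8×0.6469) = 5.226 m.
σ_a at base = K_a γ H − 2c√K_a = 0.4185×16.8×10.2 − 2×28.4×0.6469 = 34.97 kPa.
P_a = ½ × 34.97 × (H − z_c) = 0.5×34.97×4.974 = 86.97 kN/m.

87.0 kN/m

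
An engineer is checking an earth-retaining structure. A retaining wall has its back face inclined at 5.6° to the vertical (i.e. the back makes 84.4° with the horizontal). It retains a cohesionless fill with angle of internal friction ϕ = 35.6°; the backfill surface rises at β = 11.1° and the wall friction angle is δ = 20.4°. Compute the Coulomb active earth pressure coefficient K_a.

K_a = sin²(α+φ) / [sin²α · sin(α−δ) · (1 + √{sin(φ+δ)sin(φ−β) / (sin(α−δ)sin(α+β))})²].
With α = 84.4°, φ = 35.6°, δ = 20.4°, β = 11.1°: K_a = 0.3211.

0.321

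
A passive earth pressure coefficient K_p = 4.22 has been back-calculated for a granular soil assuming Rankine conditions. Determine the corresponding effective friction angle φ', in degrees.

K_p = (1+sin φ)/(1−sin φ) ⇒ sin φ = (K_p − 1)/(K_p + 1) = 0.6169.
φ = arcsin(0.6169) = 38.09°.

38.1°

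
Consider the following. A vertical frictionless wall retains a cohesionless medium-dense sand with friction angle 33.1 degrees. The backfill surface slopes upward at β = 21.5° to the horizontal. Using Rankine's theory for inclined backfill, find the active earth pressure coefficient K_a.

K_a = cos β · (cos β − √(cos²β − cos²φ)) / (cos β + √(cos²β − cos²φ)).
cos β = 0.9304, cos φ = 0.8377, √(cos²β − cos²φ) = 0.4049.
K_a = 0.9304 × (0.9304 − 0.4049)/(0.9304 + 0.4049) = 0.3662.

0.366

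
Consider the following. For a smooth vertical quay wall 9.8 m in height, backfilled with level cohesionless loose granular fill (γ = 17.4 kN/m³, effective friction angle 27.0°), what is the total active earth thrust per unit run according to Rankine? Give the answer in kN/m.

K_a = tan²(45° − φ/2) = 0.3755.
P_a = ½ K_a γ H² = 0.5 × 0.3755 × 17.4 × 9.8² = 313.8 kN/m.

314 kN/m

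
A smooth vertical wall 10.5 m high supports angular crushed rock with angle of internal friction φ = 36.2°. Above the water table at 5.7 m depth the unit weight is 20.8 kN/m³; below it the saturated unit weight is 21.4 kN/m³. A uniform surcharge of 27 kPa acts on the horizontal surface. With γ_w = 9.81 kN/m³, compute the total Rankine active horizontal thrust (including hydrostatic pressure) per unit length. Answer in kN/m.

K_a = tan²(45° − φ/2) = 0.2574.
γ' = 21.4 − 9.81 = 11.59 kN/m³. h₂ = H − d_w = 4.8 m.
σ'_h: at surface K_a·q = 6.949; at WT K_a(q+γd_w) = 37.46; at base K_a(q+γd_w+γ'h₂) = 51.78 kPa.
P₁ = ½(6.949+37.46)×5.7 = 126.6; P₂ = ½(37.46+51.78)×4.8 = 214.2; P_w = ½γ_w h₂² = 113.0.
Total = 126.6+214.2+113.0 = 453.8 kN/m.

454 kN/m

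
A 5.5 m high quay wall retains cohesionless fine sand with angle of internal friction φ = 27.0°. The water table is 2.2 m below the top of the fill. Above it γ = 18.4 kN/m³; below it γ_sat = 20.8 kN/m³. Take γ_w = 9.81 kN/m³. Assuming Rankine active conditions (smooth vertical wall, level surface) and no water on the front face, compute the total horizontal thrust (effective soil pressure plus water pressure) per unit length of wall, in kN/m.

143 kN/m

K_a = tan²(45° − φ/2) = 0.3755.
γ' = 20.8 − 9.81 = 10.99 kN/m³. Depth below WT = 3.3 m.
σ'_h at WT = K_a γ d_w = 15.20 kPa; at base = 15.20 + K_a γ' × 3.3 = 28.82 kPa.
P₁ (0–2.2 m) = ½×15.20×2.2 = 16.72. P₂ (2.2–5.5 m) = ½(15.20+28.82)×3.3 = 72.64.
P_w = ½ γ_w h₂² = 0.5×9.81×3.3² = 53.42. Total = 16.72+72.64+53.42 = 142.8 kN/m.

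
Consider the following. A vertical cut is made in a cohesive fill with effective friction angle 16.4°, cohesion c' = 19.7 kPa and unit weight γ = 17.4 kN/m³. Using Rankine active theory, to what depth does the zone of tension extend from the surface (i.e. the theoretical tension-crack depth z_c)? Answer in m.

3.03 m

K_a = tan²(45° − 16.4°/2) = 0.5596; √K_a = 0.7481.
The active pressure is zero where K_a γ z = 2c√K_a, so z_c = 2c/(γ√K_a) = 2×19.7/(17.4×0.7481) = 3.027 m.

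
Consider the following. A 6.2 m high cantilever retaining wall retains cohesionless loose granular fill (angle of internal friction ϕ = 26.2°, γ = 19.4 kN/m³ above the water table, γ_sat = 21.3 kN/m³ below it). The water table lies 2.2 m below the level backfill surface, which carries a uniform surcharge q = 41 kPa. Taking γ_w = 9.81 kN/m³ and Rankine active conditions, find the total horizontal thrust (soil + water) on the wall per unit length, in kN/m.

297 kN/m

K_a = tan²(45° − φ/2) = 0.3874.
γ' = 21.3 − 9.81 = 11.49 kN/m³. h₂ = H − d_w = 4.0 m.
σ'_h: at surface K_a·q = 15.88; at WT K_a(q+γd_w) = 32.42; at base K_a(q+γd_w+γ'h₂) = 50.23 kPa.
P₁ = ½(15.88+32.42)×2.2 = 53.14; P₂ = ½(32.42+50.23)×4.0 = 165.3; P_w = ½γ_w h₂² = 78.48.
Total = 53.14+165.3+78.48 = 296.9 kN/m.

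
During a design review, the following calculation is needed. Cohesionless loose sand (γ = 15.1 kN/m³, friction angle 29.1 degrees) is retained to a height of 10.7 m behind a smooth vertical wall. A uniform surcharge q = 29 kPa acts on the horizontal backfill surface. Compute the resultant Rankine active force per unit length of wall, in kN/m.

406 kN/m

K_a = tan²(45° − φ/2) = 0.3456.
Soil triangle: ½ K_a γ H² = 0.5×0.3456×15.1×10.7² = 298.7 kN/m.
Surcharge rectangle: K_a q H = 0.3456×29×10.7 = 107.2 kN/m.
Total = 298.7 + 107.2 = 406.0 kN/m.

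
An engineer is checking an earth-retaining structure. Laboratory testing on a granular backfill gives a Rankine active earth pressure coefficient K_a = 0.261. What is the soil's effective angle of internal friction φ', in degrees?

K_a = tan²(45° − φ/2) ⇒ 45° − φ/2 = arctan(√0.261) = 27.06°.
φ = 2(45° − 27.06°) = 35.88°.

35.9°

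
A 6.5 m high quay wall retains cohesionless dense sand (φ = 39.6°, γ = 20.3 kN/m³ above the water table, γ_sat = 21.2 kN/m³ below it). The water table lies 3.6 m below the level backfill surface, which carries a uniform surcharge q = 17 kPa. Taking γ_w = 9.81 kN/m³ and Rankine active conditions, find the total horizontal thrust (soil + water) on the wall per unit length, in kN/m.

K_a = tan²(45° − φ/2) = 0.2214.
γ' = 21.2 − 9.81 = 11.39 kN/m³. h₂ = H − d_w = 2.9 m.
σ'_h: at surface K_a·q = 3.764; at WT K_a(q+γd_w) = 19.95; at base K_a(q+γd_w+γ'h₂) = 27.26 kPa.
P₁ = ½(3.764+19.95)×3.6 = 42.68; P₂ = ½(19.95+27.26)×2.9 = 68.45; P_w = ½γ_w h₂² = 41.25.
Total = 42.68+68.45+41.25 = 152.4 kN/m.

152 kN/m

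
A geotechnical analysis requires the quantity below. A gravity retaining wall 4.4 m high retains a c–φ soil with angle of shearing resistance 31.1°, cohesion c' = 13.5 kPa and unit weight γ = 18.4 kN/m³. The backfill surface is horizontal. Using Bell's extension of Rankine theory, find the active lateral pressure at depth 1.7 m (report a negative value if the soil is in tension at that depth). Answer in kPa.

-5.27 kPa

K_a = (1 − sin φ)/(1 + sin φ) = 0.3188.
σ_a = K_a γ z − 2c√K_a = 0.3188×18.4×1.7 − 2×13.5×0.5646 = -5.273 kPa.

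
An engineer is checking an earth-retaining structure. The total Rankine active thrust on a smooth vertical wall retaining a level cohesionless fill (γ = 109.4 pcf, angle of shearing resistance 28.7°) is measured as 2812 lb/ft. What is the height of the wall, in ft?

12.1 ft

K_a = 0.3511. P_a = ½ K_a γ H² ⇒ H = √(2P_a/(K_a γ)).
H = √(2×2812/(0.3511×109.4)) = 12.10 ft.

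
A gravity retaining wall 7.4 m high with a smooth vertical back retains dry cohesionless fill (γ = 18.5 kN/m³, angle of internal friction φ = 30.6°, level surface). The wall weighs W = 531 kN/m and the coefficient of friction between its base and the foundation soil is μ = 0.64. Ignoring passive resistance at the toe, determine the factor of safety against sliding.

2.06

K_a = tan²(45° − 30.6°/2) = 0.3253.
P_a = ½K_aγH² = 0.5×0.3253×18.5×7.4² = 164.8 kN/m, acting at H/3 = 2.467 m above the base.
FS_sliding = μW / P_a = 0.64×531 / 164.8 = 2.062.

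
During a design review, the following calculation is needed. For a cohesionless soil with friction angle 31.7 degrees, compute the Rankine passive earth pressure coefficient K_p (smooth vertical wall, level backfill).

3.21

K_p = (1 + sin φ)/(1 − sin φ) = tan²(45° + 31.7°/2) = 3.215.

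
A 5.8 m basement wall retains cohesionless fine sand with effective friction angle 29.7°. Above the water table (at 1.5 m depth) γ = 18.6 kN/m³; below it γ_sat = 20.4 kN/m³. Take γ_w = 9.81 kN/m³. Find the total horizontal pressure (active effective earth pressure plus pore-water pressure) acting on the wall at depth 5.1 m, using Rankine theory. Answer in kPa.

K_a = (1 − sin φ)/(1 + sin φ) = 0.3374.
γ' = 20.4 − 9.81 = 10.59 kN/m³.
Effective vertical stress at 5.1 m: σ'_v = 18.6×1.5 + 10.59×3.60 = 66.02 kPa.
σ'_h = K_a σ'_v = 0.3374 × 66.02 = 22.28 kPa; u = γ_w × 3.60 = 35.32 kPa.
Total σ_h = 22.28 + 35.32 = 57.59 kPa.

57.6 kPa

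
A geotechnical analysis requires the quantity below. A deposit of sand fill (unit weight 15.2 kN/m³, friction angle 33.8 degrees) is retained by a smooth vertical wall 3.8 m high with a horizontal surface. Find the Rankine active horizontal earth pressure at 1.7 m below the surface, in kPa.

7.37 kPa

K_a = (1 − sin φ)/(1 + sin φ) = 0.2851.
σ_h = K_a γ z = 0.2851 × 15.2 × 1.7 = 7.367 kPa.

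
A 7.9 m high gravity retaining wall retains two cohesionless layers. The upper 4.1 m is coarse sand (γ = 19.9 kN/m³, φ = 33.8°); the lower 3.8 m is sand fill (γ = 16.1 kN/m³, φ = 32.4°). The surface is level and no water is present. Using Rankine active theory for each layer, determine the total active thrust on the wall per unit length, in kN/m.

K_a1 = tan²(45°−33.8°/2) = 0.2851; K_a2 = tan²(45°−32.4°/2) = 0.3022.
Layer 1: σ at base = K_a1 γ₁ h₁ = 23.26 kPa; P₁ = ½×23.26×4.1 = 47.69.
Layer 2: σ_v at top = γ₁h₁ = 81.59; σ_h top = K_a2×81.59 = 24.66; σ_h base = K_a2×(81.59+16.1×3.8) = 43.15.
P₂ = ½(24.66+43.15)×3.8 = 128.8. Total P_a = 47.69+128.8 = 176.5 kN/m.

177 kN/m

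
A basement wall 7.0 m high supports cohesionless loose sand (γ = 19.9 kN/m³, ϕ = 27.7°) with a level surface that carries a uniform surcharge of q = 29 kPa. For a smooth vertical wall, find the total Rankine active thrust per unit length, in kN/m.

K_a = tan²(45° − φ/2) = 0.3653.
Soil triangle: ½ K_a γ H² = 0.5×0.3653×19.9×7.0² = 178.1 kN/m.
Surcharge rectangle: K_a q H = 0.3653×29×7.0 = 74.16 kN/m.
Total = 178.1 + 74.16 = 252.3 kN/m.

252 kN/m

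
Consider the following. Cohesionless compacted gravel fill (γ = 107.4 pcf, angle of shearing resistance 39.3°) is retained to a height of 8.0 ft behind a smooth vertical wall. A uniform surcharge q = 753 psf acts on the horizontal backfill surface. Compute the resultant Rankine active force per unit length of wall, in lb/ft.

2120 lb/ft

K_a = tan²(45° − φ/2) = 0.2245.
Soil triangle: ½ K_a γ H² = 0.5×0.2245×107.4×8.0² = 771.4 lb/ft.
Surcharge rectangle: K_a q H = 0.2245×753×8.0 = 1352 lb/ft.
Total = 771.4 + 1352 = 2124 lb/ft.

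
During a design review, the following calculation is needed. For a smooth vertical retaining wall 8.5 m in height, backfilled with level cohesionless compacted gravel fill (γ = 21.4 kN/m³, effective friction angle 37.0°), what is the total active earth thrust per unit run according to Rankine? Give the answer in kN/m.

K_a = tan²(45° − φ/2) = 0.2486.
P_a = ½ K_a γ H² = 0.5 × 0.2486 × 21.4 × 8.5² = 192.2 kN/m.

192 kN/m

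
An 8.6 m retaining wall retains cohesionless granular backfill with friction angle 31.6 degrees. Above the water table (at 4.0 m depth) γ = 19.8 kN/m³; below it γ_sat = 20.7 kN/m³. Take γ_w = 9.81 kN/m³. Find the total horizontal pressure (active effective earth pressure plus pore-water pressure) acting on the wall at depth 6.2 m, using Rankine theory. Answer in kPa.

K_a = (1 − sin φ)/(1 + sin φ) = 0.3123.
γ' = 20.7 − 9.81 = 10.89 kN/m³.
Effective vertical stress at 6.2 m: σ'_v = 19.8×4.0 + 10.89×2.20 = 103.2 kPa.
σ'_h = K_a σ'_v = 0.3123 × 103.2 = 32.22 kPa; u = γ_w × 2.20 = 21.58 kPa.
Total σ_h = 32.22 + 21.58 = 53.80 kPa.

53.8 kPa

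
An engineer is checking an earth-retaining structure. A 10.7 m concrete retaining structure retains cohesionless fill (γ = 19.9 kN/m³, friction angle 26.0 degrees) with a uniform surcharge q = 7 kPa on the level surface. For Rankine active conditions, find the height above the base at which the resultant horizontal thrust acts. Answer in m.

3.68 m

K_a = 0.3905.
Triangular part P₁ = ½K_aγH² = 444.8 at H/3 = 3.567 m; rectangular part P₂ = K_a q H = 29.25 at H/2 = 5.350 m.
ȳ = (P₁·3.567 + P₂·5.350)/(P₁+P₂) = 3.677 m.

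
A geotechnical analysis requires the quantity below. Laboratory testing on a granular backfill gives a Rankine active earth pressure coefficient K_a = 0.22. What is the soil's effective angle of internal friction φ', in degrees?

K_a = tan²(45° − φ/2) ⇒ 45° − φ/2 = arctan(√0.22) = 25.13°.
φ = 2(45° − 25.13°) = 39.74°.

39.7°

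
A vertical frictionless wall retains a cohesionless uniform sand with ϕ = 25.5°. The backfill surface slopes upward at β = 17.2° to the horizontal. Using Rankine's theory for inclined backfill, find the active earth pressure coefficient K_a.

0.484

K_a = cos β · (cos β − √(cos²β − cos²φ)) / (cos β + √(cos²β − cos²φ)).
cos β = 0.9553, cos φ = 0.9026, √(cos²β − cos²φ) = 0.3129.
K_a = 0.9553 × (0.9553 − 0.3129)/(0.9553 + 0.3129) = 0.4839.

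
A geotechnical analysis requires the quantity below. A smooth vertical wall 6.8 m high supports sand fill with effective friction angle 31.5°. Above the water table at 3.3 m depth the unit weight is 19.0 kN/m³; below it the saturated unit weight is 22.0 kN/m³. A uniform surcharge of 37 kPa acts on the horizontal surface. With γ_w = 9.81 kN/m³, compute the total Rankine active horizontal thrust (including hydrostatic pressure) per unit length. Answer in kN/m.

264 kN/m

K_a = tan²(45° − φ/2) = 0.3136.
γ' = 22.0 − 9.81 = 12.19 kN/m³. h₂ = H − d_w = 3.5 m.
σ'_h: at surface K_a·q = 11.60; at WT K_a(q+γd_w) = 31.27; at base K_a(q+γd_w+γ'h₂) = 44.65 kPa.
P₁ = ½(11.60+31.27)×3.3 = 70.74; P₂ = ½(31.27+44.65)×3.5 = 132.9; P_w = ½γ_w h₂² = 60.09.
Total = 70.74+132.9+60.09 = 263.7 kN/m.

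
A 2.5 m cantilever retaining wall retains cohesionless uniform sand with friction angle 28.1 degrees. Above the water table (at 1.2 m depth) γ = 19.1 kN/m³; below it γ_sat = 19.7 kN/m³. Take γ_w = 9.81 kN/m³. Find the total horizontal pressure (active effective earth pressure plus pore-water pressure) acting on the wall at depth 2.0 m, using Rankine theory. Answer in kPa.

18.9 kPa

K_a = (1 − sin φ)/(1 + sin φ) = 0.3596.
γ' = 19.7 − 9.81 = 9.890 kN/m³.
Effective vertical stress at 2.0 m: σ'_v = 19.1×1.2 + 9.890×0.800 = 30.83 kPa.
σ'_h = K_a σ'_v = 0.3596 × 30.83 = 11.09 kPa; u = γ_w × 0.800 = 7.848 kPa.
Total σ_h = 11.09 + 7.848 = 18.94 kPa.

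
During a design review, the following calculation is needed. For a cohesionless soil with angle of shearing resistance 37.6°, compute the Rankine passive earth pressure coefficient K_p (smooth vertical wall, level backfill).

4.13

K_p = (1 + sin φ)/(1 − sin φ) = tan²(45° + 37.6°/2) = 4.130.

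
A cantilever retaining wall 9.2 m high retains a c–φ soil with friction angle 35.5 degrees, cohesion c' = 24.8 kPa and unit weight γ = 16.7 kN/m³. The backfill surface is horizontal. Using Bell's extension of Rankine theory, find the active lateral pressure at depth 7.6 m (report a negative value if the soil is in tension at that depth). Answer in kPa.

8.12 kPa

K_a = (1 − sin φ)/(1 + sin φ) = 0.2653.
σ_a = K_a γ z − 2c√K_a = 0.2653×16.7×7.6 − 2×24.8×0.5150 = 8.121 kPa.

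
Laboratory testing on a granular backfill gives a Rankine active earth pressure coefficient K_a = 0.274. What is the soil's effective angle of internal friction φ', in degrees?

34.7°

K_a = tan²(45° − φ/2) ⇒ 45° − φ/2 = arctan(√0.274) = 27.63°.
φ = 2(45° − 27.63°) = 34.74°.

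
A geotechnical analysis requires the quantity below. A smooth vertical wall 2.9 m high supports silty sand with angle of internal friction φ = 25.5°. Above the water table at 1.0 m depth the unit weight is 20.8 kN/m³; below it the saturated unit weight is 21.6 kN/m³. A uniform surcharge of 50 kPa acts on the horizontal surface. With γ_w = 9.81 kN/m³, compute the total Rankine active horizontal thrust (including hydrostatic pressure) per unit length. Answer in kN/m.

K_a = tan²(45° − φ/2) = 0.3981.
γ' = 21.6 − 9.81 = 11.79 kN/m³. h₂ = H − d_w = 1.9 m.
σ'_h: at surface K_a·q = 19.91; at WT K_a(q+γd_w) = 28.19; at base K_a(q+γd_w+γ'h₂) = 37.10 kPa.
P₁ = ½(19.91+28.19)×1.0 = 24.05; P₂ = ½(28.19+37.10)×1.9 = 62.02; P_w = ½γ_w h₂² = 17.71.
Total = 24.05+62.02+17.71 = 103.8 kN/m.

104 kN/m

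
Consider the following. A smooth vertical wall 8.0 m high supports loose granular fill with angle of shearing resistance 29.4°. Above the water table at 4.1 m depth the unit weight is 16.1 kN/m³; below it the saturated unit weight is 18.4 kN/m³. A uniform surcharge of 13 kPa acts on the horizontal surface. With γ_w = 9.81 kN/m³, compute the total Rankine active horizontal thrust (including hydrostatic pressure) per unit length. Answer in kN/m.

267 kN/m

K_a = tan²(45° − φ/2) = 0.3415.
γ' = 18.4 − 9.81 = 8.590 kN/m³. h₂ = H − d_w = 3.9 m.
σ'_h: at surface K_a·q = 4.439; at WT K_a(q+γd_w) = 26.98; at base K_a(q+γd_w+γ'h₂) = 38.42 kPa.
P₁ = ½(4.439+26.98)×4.1 = 64.41; P₂ = ½(26.98+38.42)×3.9 = 127.5; P_w = ½γ_w h₂² = 74.61.
Total = 64.41+127.5+74.61 = 266.5 kN/m.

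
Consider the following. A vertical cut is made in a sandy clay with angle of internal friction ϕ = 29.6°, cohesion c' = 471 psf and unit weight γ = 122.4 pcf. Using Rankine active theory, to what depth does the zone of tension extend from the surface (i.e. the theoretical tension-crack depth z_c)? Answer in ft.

K_a = tan²(45° − 29.6°/2) = 0.3387; √K_a = 0.5820.
The active pressure is zero where K_a γ z = 2c√K_a, so z_c = 2c/(γ√K_a) = 2×471/(122.4×0.5820) = 13.22 ft.

13.2 ft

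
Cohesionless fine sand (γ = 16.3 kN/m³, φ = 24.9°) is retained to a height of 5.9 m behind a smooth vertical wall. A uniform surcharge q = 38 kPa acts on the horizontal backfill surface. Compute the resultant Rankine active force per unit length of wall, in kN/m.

207 kN/m

K_a = tan²(45° − φ/2) = 0.4074.
Soil triangle: ½ K_a γ H² = 0.5×0.4074×16.3×5.9² = 115.6 kN/m.
Surcharge rectangle: K_a q H = 0.4074×38×5.9 = 91.34 kN/m.
Total = 115.6 + 91.34 = 206.9 kN/m.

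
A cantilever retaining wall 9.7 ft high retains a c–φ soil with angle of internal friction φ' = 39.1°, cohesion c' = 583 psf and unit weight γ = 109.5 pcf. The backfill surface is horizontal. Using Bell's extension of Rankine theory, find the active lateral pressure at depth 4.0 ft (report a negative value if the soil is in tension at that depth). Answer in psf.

-456 psf

K_a = (1 − sin φ)/(1 + sin φ) = 0.2265.
σ_a = K_a γ z − 2c√K_a = 0.2265×109.5×4.0 − 2×583×0.4759 = -455.7 psf.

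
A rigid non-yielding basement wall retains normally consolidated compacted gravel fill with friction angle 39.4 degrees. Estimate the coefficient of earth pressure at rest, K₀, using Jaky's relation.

K₀ = 1 − sin φ' = 1 − sin 39.4° = 0.3653.

0.365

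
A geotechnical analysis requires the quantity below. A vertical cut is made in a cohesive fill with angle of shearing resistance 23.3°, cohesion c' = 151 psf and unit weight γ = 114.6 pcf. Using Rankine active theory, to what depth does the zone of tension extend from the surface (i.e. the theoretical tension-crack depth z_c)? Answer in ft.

4.00 ft

K_a = tan²(45° − 23.3°/2) = 0.4331; √K_a = 0.6581.
The active pressure is zero where K_a γ z = 2c√K_a, so z_c = 2c/(γ√K_a) = 2×151/(114.6×0.6581) = 4.004 ft.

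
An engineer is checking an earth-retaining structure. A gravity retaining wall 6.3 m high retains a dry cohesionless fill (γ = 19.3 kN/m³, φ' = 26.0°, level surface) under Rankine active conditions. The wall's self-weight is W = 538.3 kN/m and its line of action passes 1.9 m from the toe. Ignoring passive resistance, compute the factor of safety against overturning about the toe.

K_a = tan²(45° − 26.0°/2) = 0.3905.
P_a = ½K_aγH² = 0.5×0.3905×19.3×6.3² = 149.6 kN/m, acting at H/3 = 2.100 m above the base.
Overturning moment M_o = P_a × H/3 = 149.6 × 2.100 = 314.1.
Resisting moment M_r = W × 1.9 = 538.3 × 1.9 = 1023.
FS_overturning = M_r/M_o = 1023/314.1 = 3.257.

3.26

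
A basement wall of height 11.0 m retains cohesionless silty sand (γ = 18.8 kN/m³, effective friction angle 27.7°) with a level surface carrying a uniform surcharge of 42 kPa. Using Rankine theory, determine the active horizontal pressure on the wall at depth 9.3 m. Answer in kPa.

79.2 kPa

K_a = (1 − sin φ)/(1 + sin φ) = 0.3653.
σ_v = γz + q = 18.8 × 9.3 + 42 = 216.8 kPa.
σ_h = K_a σ_v = 0.3653 × 216.8 = 79.22 kPa.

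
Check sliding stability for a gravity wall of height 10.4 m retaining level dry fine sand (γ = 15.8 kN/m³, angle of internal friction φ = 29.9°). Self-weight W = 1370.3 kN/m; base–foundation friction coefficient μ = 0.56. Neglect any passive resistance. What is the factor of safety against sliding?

K_a = tan²(45° − 29.9°/2) = 0.3347.
P_a = ½K_aγH² = 0.5×0.3347×15.8×10.4² = 286.0 kN/m, acting at H/3 = 3.467 m above the base.
FS_sliding = μW / P_a = 0.56×1370.3 / 286.0 = 2.683.

2.68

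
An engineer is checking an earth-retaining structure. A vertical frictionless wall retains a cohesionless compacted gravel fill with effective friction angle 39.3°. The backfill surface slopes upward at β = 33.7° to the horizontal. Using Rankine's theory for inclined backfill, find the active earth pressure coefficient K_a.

K_a = cos β · (cos β − √(cos²β − cos²φ)) / (cos β + √(cos²β − cos²φ)).
cos β = 0.8320, cos φ = 0.7738, √(cos²β − cos²φ) = 0.3055.
K_a = 0.8320 × (0.8320 − 0.3055)/(0.8320 + 0.3055) = 0.3851.

0.385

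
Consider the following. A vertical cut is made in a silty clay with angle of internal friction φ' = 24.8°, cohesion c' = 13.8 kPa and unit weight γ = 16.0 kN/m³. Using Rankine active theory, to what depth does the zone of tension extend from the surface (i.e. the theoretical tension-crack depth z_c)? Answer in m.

2.70 m

K_a = tan²(45° − 24.8°/2) = 0.4090; √K_a = 0.6395.
The active pressure is zero where K_a γ z = 2c√K_a, so z_c = 2c/(γ√K_a) = 2×13.8/(16.0×0.6395) = 2.697 m.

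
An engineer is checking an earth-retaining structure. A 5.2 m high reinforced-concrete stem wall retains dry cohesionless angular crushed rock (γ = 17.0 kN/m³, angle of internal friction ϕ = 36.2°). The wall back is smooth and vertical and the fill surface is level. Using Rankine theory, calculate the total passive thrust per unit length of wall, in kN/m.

893 kN/m

K_p = tan²(45° + φ/2) = 3.885.
P_p = ½ K_p γ H² = 0.5 × 3.885 × 17.0 × 5.2² = 893.0 kN/m.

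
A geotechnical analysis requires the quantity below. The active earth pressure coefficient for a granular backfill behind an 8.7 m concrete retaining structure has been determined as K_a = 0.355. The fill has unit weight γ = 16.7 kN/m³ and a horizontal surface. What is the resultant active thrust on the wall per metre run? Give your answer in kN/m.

224 kN/m

P = ½ K_a γ H² = 0.5 × 0.355 × 16.7 × 8.7² = 224.4 kN/m.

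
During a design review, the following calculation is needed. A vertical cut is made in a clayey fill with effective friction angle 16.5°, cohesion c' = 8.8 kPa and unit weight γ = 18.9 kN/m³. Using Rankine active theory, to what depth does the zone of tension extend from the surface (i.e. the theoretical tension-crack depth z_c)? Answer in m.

K_a = tan²(45° − 16.5°/2) = 0.5576; √K_a = 0.7467.
The active pressure is zero where K_a γ z = 2c√K_a, so z_c = 2c/(γ√K_a) = 2×8.8/(18.9×0.7467) = 1.247 m.

1.25 m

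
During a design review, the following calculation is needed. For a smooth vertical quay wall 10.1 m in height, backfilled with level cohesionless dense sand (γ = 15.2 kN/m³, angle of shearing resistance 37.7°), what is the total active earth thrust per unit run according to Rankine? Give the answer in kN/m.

187 kN/m

K_a = tan²(45° − φ/2) = 0.2411.
P_a = ½ K_a γ H² = 0.5 × 0.2411 × 15.2 × 10.1² = 186.9 kN/m.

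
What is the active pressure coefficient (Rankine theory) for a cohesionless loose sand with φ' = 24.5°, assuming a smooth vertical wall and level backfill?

K_a = tan²(45° − φ/2) = tan²(32.75°) = 0.4137.

0.414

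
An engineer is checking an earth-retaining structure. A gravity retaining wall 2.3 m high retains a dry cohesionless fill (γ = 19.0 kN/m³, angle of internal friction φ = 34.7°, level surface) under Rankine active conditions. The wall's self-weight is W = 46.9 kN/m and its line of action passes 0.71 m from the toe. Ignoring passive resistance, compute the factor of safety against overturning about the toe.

K_a = tan²(45° − 34.7°/2) = 0.2745.
P_a = ½K_aγH² = 0.5×0.2745×19.0×2.3² = 13.79 kN/m, acting at H/3 = 0.7667 m above the base.
Overturning moment M_o = P_a × H/3 = 13.79 × 0.7667 = 10.58.
Resisting moment M_r = W × 0.71 = 46.9 × 0.71 = 33.30.
FS_overturning = M_r/M_o = 33.30/10.58 = 3.149.

3.15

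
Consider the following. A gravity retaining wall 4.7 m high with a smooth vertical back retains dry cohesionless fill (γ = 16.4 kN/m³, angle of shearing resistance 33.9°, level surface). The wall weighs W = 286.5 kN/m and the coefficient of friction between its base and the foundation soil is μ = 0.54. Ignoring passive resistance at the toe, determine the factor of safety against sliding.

K_a = tan²(45° − 33.9°/2) = 0.2839.
P_a = ½K_aγH² = 0.5×0.2839×16.4×4.7² = 51.43 kN/m, acting at H/3 = 1.567 m above the base.
FS_sliding = μW / P_a = 0.54×286.5 / 51.43 = 3.008.

3.01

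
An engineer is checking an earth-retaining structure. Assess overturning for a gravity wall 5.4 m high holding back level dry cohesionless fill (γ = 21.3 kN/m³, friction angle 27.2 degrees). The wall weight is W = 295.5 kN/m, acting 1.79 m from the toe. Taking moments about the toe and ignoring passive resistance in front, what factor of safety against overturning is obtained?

2.54

K_a = tan²(45° − 27.2°/2) = 0.3726.
P_a = ½K_aγH² = 0.5×0.3726×21.3×5.4² = 115.7 kN/m, acting at H/3 = 1.800 m above the base.
Overturning moment M_o = P_a × H/3 = 115.7 × 1.800 = 208.3.
Resisting moment M_r = W × 1.79 = 295.5 × 1.79 = 528.9.
FS_overturning = M_r/M_o = 528.9/208.3 = 2.540.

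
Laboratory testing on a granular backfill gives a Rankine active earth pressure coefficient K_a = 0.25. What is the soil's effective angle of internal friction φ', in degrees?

36.9°

K_a = tan²(45° − φ/2) ⇒ 45° − φ/2 = arctan(√0.25) = 26.57°.
φ = 2(45° − 26.57°) = 36.87°.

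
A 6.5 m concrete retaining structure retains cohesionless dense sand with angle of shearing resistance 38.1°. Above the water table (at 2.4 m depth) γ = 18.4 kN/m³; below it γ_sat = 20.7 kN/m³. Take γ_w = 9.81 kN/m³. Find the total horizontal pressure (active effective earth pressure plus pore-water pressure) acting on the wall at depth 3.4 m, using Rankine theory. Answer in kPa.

K_a = (1 − sin φ)/(1 + sin φ) = 0.2368.
γ' = 20.7 − 9.81 = 10.89 kN/m³.
Effective vertical stress at 3.4 m: σ'_v = 18.4×2.4 + 10.89×1.00 = 55.05 kPa.
σ'_h = K_a σ'_v = 0.2368 × 55.05 = 13.04 kPa; u = γ_w × 1.00 = 9.810 kPa.
Total σ_h = 13.04 + 9.810 = 22.85 kPa.

22.8 kPa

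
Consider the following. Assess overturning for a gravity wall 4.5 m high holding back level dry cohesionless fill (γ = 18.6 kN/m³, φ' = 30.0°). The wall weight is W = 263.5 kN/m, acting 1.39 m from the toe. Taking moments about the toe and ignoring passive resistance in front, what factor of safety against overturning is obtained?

K_a = tan²(45° − 30.0°/2) = 0.3333.
P_a = ½K_aγH² = 0.5×0.3333×18.6×4.5² = 62.78 kN/m, acting at H/3 = 1.500 m above the base.
Overturning moment M_o = P_a × H/3 = 62.78 × 1.500 = 94.16.
Resisting moment M_r = W × 1.39 = 263.5 × 1.39 = 366.3.
FS_overturning = M_r/M_o = 366.3/94.16 = 3.890.

3.89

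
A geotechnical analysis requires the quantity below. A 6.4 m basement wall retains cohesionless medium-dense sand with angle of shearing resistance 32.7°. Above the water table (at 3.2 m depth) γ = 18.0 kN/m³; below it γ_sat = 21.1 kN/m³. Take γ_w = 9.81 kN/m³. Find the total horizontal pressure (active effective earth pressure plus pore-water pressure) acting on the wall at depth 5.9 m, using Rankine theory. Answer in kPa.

52.8 kPa

K_a = (1 − sin φ)/(1 + sin φ) = 0.2985.
γ' = 21.1 − 9.81 = 11.29 kN/m³.
Effective vertical stress at 5.9 m: σ'_v = 18.0×3.2 + 11.29×2.70 = 88.08 kPa.
σ'_h = K_a σ'_v = 0.2985 × 88.08 = 26.29 kPa; u = γ_w × 2.70 = 26.49 kPa.
Total σ_h = 26.29 + 26.49 = 52.78 kPa.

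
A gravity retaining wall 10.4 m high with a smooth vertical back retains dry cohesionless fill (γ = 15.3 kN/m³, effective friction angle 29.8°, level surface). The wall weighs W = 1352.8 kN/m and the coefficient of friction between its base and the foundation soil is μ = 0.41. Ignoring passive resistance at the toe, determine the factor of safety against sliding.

1.99

K_a = tan²(45° − 29.8°/2) = 0.3360.
P_a = ½K_aγH² = 0.5×0.3360×15.3×10.4² = 278.0 kN/m, acting at H/3 = 3.467 m above the base.
FS_sliding = μW / P_a = 0.41×1352.8 / 278.0 = 1.995.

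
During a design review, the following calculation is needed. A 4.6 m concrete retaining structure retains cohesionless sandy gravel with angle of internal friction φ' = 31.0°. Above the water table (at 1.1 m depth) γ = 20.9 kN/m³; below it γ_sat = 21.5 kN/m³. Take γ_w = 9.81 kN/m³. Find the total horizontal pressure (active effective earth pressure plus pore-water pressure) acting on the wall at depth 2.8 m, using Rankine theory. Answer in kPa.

K_a = (1 − sin φ)/(1 + sin φ) = 0.3201.
γ' = 21.5 − 9.81 = 11.69 kN/m³.
Effective vertical stress at 2.8 m: σ'_v = 20.9×1.1 + 11.69×1.70 = 42.86 kPa.
σ'_h = K_a σ'_v = 0.3201 × 42.86 = 13.72 kPa; u = γ_w × 1.70 = 16.68 kPa.
Total σ_h = 13.72 + 16.68 = 30.40 kPa.

30.4 kPa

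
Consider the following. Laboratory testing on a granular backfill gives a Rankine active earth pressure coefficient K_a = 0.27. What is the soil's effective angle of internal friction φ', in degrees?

K_a = tan²(45° − φ/2) ⇒ 45° − φ/2 = arctan(√0.27) = 27.46°.
φ = 2(45° − 27.46°) = 35.09°.

35.1°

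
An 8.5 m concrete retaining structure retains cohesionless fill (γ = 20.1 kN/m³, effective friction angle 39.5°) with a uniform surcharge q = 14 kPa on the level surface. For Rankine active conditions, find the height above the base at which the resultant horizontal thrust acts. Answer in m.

K_a = 0.2224.
Triangular part P₁ = ½K_aγH² = 161.5 at H/3 = 2.833 m; rectangular part P₂ = K_a q H = 26.47 at H/2 = 4.250 m.
ȳ = (P₁·2.833 + P₂·4.250)/(P₁+P₂) = 3.033 m.

3.03 m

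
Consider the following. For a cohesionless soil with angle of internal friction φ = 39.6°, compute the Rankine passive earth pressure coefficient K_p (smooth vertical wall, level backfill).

4.52

K_p = (1 + sin φ)/(1 − sin φ) = tan²(45° + 39.6°/2) = 4.516.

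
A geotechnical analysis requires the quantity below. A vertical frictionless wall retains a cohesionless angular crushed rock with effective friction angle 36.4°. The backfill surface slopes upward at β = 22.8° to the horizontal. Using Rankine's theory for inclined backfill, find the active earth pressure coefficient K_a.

0.318

K_a = cos β · (cos β − √(cos²β − cos²φ)) / (cos β + √(cos²β − cos²φ)).
cos β = 0.9219, cos φ = 0.8049, √(cos²β − cos²φ) = 0.4494.
K_a = 0.9219 × (0.9219 − 0.4494)/(0.9219 + 0.4494) = 0.3176.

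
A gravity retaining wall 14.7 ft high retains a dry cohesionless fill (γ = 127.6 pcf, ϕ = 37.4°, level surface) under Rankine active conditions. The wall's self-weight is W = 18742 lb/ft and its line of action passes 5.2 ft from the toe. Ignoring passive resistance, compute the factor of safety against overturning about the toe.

5.91

K_a = tan²(45° − 37.4°/2) = 0.2443.
P_a = ½K_aγH² = 0.5×0.2443×127.6×14.7² = 3368 lb/ft, acting at H/3 = 4.900 ft above the base.
Overturning moment M_o = P_a × H/3 = 3368 × 4.900 = 16500.
Resisting moment M_r = W × 5.2 = 18742 × 5.2 = 97460.
FS_overturning = M_r/M_o = 97460/16500 = 5.906.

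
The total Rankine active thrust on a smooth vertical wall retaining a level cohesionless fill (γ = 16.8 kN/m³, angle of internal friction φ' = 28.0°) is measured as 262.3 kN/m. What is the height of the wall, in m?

9.30 m

K_a = 0.3610. P_a = ½ K_a γ H² ⇒ H = √(2P_a/(K_a γ)).
H = √(2×262.3/(0.3610×16.8)) = 9.300 m.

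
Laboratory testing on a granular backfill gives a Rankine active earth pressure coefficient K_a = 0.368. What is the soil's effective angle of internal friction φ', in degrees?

K_a = tan²(45° − φ/2) ⇒ 45° − φ/2 = arctan(√0.368) = 31.24°.
φ = 2(45° − 31.24°) = 27.52°.

27.5°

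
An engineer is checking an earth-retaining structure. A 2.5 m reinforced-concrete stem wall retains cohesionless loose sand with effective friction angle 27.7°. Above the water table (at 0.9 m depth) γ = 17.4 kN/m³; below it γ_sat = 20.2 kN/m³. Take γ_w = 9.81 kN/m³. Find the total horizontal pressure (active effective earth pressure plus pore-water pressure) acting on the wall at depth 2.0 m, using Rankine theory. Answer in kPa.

K_a = (1 − sin φ)/(1 + sin φ) = 0.3653.
γ' = 20.2 − 9.81 = 10.39 kN/m³.
Effective vertical stress at 2.0 m: σ'_v = 17.4×0.9 + 10.39×1.10 = 27.09 kPa.
σ'_h = K_a σ'_v = 0.3653 × 27.09 = 9.897 kPa; u = γ_w × 1.10 = 10.79 kPa.
Total σ_h = 9.897 + 10.79 = 20.69 kPa.

20.7 kPa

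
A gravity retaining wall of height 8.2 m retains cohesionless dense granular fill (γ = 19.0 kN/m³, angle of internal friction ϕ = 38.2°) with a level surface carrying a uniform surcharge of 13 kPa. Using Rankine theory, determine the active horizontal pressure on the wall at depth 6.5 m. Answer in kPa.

K_a = (1 − sin φ)/(1 + sin φ) = 0.2358.
σ_v = γz + q = 19.0 × 6.5 + 13 = 136.5 kPa.
σ_h = K_a σ_v = 0.2358 × 136.5 = 32.18 kPa.

32.2 kPa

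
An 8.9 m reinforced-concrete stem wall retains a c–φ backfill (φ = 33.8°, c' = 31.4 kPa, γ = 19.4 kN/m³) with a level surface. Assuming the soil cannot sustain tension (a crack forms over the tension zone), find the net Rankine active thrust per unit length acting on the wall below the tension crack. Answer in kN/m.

22.3 kN/m

K_a = 0.2851; √K_a = 0.5340.
Tension-crack depth z_c = 2c/(γ√K_a) = 2×31.4/(19.4×0.5340) = 6.063 m.
σ_a at base = K_a γ H − 2c√K_a = 0.2851×19.4×8.9 − 2×31.4×0.5340 = 15.69 kPa.
P_a = ½ × 15.69 × (H − z_c) = 0.5×15.69×2.837 = 22.26 kN/m.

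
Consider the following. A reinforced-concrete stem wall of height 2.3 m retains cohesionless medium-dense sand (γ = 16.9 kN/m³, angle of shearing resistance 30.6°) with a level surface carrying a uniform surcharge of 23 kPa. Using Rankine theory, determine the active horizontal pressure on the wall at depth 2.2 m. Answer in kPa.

K_a = (1 − sin φ)/(1 + sin φ) = 0.3253.
σ_v = γz + q = 16.9 × 2.2 + 23 = 60.18 kPa.
σ_h = K_a σ_v = 0.3253 × 60.18 = 19.58 kPa.

19.6 kPa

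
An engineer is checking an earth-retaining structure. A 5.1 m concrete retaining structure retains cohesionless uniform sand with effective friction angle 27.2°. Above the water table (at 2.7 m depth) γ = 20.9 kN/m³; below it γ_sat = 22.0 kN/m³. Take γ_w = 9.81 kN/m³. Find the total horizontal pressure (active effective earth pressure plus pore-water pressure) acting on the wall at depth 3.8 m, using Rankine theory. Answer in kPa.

36.8 kPa

K_a = (1 − sin φ)/(1 + sin φ) = 0.3726.
γ' = 22.0 − 9.81 = 12.19 kN/m³.
Effective vertical stress at 3.8 m: σ'_v = 20.9×2.7 + 12.19×1.10 = 69.84 kPa.
σ'_h = K_a σ'_v = 0.3726 × 69.84 = 26.02 kPa; u = γ_w × 1.10 = 10.79 kPa.
Total σ_h = 26.02 + 10.79 = 36.81 kPa.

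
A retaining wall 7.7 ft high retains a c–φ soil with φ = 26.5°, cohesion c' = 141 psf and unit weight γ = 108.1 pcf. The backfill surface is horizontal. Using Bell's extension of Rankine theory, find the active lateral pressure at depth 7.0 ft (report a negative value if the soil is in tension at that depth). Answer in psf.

115 psf

K_a = (1 − sin φ)/(1 + sin φ) = 0.3829.
σ_a = K_a γ z − 2c√K_a = 0.3829×108.1×7.0 − 2×141×0.6188 = 115.3 psf.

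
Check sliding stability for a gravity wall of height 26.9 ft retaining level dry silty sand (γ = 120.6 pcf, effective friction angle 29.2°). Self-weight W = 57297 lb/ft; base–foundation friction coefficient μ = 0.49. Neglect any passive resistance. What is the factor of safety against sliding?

K_a = tan²(45° − 29.2°/2) = 0.3442.
P_a = ½K_aγH² = 0.5×0.3442×120.6×26.9² = 15020 lb/ft, acting at H/3 = 8.967 ft above the base.
FS_sliding = μW / P_a = 0.49×57297 / 15020 = 1.869.

1.87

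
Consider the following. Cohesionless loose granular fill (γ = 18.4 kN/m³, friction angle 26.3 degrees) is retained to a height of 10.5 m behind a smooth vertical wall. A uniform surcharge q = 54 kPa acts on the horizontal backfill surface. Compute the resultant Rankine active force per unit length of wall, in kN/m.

K_a = tan²(45° − φ/2) = 0.3859.
Soil triangle: ½ K_a γ H² = 0.5×0.3859×18.4×10.5² = 391.5 kN/m.
Surcharge rectangle: K_a q H = 0.3859×54×10.5 = 218.8 kN/m.
Total = 391.5 + 218.8 = 610.3 kN/m.

610 kN/m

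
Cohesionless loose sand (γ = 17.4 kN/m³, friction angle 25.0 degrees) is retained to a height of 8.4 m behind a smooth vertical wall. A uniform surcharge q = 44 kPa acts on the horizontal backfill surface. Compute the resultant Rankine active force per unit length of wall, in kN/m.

K_a = tan²(45° − φ/2) = 0.4059.
Soil triangle: ½ K_a γ H² = 0.5×0.4059×17.4×8.4² = 249.1 kN/m.
Surcharge rectangle: K_a q H = 0.4059×44×8.4 = 150.0 kN/m.
Total = 249.1 + 150.0 = 399.2 kN/m.

399 kN/m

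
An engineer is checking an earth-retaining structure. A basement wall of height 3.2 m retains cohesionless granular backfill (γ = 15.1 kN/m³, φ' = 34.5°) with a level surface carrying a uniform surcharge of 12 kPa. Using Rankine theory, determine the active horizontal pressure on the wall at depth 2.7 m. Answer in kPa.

K_a = (1 − sin φ)/(1 + sin φ) = 0.2768.
σ_v = γz + q = 15.1 × 2.7 + 12 = 52.77 kPa.
σ_h = K_a σ_v = 0.2768 × 52.77 = 14.61 kPa.

14.6 kPa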